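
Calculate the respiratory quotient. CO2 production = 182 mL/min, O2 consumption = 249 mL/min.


RQ = VCO2 / VO2
RQ = 182 / 249
RQ = 0.7309


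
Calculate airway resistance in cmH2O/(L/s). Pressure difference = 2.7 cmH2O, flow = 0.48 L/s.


R = dP / flow
R = 2.7 / 0.48
R = 5.625 cmH2O/(L/s)


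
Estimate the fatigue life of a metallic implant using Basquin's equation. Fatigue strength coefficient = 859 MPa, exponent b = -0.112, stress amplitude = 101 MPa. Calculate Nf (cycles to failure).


sigma_a = sigma_f' * (2Nf)^b
2Nf = (sigma_a/sigma_f')^(1/b)
2Nf = (101/859)^(1/-0.112)
2Nf = 1.9982093e+08
Nf = 9.9910e+07


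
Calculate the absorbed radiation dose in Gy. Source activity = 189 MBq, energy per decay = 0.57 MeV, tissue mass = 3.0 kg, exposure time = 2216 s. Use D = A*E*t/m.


A = 189 MBq = 1.8900e+08 Bq
E = 0.57 MeV = 9.1314e-14 J
D = A*E*t/m = 1.8900e+08*9.1314e-14*2216/3.0
D = 0.01275 Gy


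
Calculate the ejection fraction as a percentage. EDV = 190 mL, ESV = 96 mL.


SV = EDV - ESV = 190 - 96 = 94 mL
EF = SV/EDV * 100 = 94/190 * 100
EF = 49.47%


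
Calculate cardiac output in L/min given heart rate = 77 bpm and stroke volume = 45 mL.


CO = HR * SV
CO = 77 * 45 / 1000
CO = 3.465 L/min


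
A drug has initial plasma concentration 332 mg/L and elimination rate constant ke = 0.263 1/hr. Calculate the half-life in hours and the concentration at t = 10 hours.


t_half = ln(2) / ke = 0.693147 / 0.263 = 2.636 hr
C(t) = C0 * exp(-ke*t) = 332 * exp(-0.263*10)
C(10) = 23.93 mg/L


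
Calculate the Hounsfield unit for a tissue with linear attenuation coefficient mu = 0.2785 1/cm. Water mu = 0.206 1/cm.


HU = ((mu_tissue - mu_water) / mu_water) * 1000
HU = ((0.2785 - 0.206) / 0.206) * 1000
HU = 351.9


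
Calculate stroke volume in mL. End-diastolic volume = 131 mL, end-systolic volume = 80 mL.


SV = EDV - ESV
SV = 131 - 80
SV = 51 mL


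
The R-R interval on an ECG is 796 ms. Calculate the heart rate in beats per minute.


HR = 60 / RR_interval(s)
RR = 796 ms = 0.796 s
HR = 60 / 0.796 = 75.38 bpm


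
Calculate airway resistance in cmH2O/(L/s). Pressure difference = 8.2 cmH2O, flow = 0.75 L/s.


R = dP / flow
R = 8.2 / 0.75
R = 10.93 cmH2O/(L/s)


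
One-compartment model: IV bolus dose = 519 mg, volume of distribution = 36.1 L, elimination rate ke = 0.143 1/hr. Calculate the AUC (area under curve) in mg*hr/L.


C0 = Dose/Vd = 519/36.1 = 14.3767 mg/L
AUC = C0/ke = 14.3767/0.143
AUC = 100.5 mg*hr/L


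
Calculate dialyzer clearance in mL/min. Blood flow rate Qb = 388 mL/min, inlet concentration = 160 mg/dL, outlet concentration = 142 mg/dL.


K = Qb * (Cb_in - Cb_out) / Cb_in
K = 388 * (160 - 142) / 160
K = 43.65 mL/min


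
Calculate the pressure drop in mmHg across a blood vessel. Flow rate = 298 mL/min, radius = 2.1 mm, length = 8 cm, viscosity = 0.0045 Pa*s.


dP = 8*mu*L*Q / (pi*r^4)
Q = 298 mL/min = 4.96667e-06 m^3/s
dP = 234.116 Pa = 234.116 / 133.322 mmHg = 1.756 mmHg


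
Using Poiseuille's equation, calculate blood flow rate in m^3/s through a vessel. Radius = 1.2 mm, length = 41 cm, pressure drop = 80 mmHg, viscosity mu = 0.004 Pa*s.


Q = pi*r^4*dP / (8*mu*L)
r = 0.0012 m, L = 0.41 m
dP = 80 mmHg = 10665.76 Pa
Q = 5.2958e-06 m^3/s


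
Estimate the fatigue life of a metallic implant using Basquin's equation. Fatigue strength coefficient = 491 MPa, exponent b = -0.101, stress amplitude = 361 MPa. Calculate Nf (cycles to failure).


sigma_a = sigma_f' * (2Nf)^b
2Nf = (sigma_a/sigma_f')^(1/b)
2Nf = (361/491)^(1/-0.101)
2Nf = 21.014435
Nf = 10.51


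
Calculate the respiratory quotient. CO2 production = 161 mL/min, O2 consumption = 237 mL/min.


RQ = VCO2 / VO2
RQ = 161 / 237
RQ = 0.6793


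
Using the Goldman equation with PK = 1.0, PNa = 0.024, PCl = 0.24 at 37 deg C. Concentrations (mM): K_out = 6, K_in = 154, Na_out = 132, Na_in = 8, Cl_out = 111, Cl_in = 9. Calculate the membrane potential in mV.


Vm = (RT/F)*ln((PK*Ko + PNa*Nao + PCl*Cli)/(PK*Ki + PNa*Nai + PCl*Clo))
Numer = 11.328, Denom = 180.832
Vm = -74.04 mV


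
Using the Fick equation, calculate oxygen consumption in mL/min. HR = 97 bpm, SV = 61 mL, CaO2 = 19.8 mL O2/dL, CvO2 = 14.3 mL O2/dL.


CO = HR*SV = 97*61/1000 = 5.917 L/min
a-v O2 diff = 19.8 - 14.3 = 5.5 mL/dL
VO2 = CO * (CaO2-CvO2) * 10 dL/L
VO2 = 5.917 * 5.5 * 10
VO2 = 325.4 mL/min


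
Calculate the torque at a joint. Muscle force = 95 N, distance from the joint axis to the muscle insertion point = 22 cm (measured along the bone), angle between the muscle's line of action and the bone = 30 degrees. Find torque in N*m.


Torque = F * d * sin(theta)   (moment arm = d*sin(theta))
d = 22 cm = 0.22 m
Torque = 95 * 0.22 * sin(30)
Torque = 10.45 N*m


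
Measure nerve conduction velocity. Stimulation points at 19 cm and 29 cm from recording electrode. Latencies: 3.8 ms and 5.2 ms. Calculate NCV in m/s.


Distance = (29 - 19) / 100 = 0.1 m
dt = (5.2 - 3.8) / 1000 = 0.0014 s
NCV = dist / dt = 71.43 m/s


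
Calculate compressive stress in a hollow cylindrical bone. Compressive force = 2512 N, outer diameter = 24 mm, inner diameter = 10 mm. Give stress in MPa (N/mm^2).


A = pi*(r_o^2 - r_i^2)
r_o = 12 mm, r_i = 5 mm
A = 373.85 mm^2
sigma = F/A = 2512 / 373.85
sigma = 6.719 MPa


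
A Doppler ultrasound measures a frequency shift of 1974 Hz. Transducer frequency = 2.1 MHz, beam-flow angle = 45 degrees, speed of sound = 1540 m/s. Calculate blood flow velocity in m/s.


v = fd * c / (2 * f0 * cos(theta))
v = 1974 * 1540 / (2 * 2.1000e+06 * cos(45))
v = 1.024 m/s


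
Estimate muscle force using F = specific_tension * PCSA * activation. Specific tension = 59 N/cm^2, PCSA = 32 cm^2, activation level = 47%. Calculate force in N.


F = sigma * PCSA * activation
F = 59 * 32 * 0.47
F = 887.4 N


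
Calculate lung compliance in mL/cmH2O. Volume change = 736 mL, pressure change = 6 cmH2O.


C = dV / dP
C = 736 / 6
C = 122.7 mL/cmH2O


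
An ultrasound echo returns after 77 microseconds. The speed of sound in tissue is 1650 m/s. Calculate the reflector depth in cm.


depth = c * t / 2
t = 77 us = 7.7000e-05 s
depth = 1650 * 7.7000e-05 / 2
depth = 0.063525 m = 6.3525 cm


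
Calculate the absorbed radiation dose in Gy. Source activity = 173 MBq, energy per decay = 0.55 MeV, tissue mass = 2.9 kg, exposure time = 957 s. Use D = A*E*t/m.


A = 173 MBq = 1.7300e+08 Bq
E = 0.55 MeV = 8.811e-14 J
D = A*E*t/m = 1.7300e+08*8.811e-14*957/2.9
D = 0.00503 Gy


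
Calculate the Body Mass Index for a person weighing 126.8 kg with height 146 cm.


BMI = weight / height^2
height = 146 cm = 1.46 m
BMI = 126.8 / 1.46^2
BMI = 59.49 kg/m^2


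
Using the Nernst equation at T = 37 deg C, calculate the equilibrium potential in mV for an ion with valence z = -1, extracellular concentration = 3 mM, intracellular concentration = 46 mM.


E = (RT/(zF)) * ln(C_out/C_in)
T = 37 + 273.15 = 310.15 K
E = (8.314 * 310.15 / (-1 * 96485)) * ln(3/46)
E = 72.96 mV


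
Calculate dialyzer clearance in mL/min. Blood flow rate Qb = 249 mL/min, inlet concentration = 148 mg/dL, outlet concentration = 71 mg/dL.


K = Qb * (Cb_in - Cb_out) / Cb_in
K = 249 * (148 - 71) / 148
K = 129.5 mL/min


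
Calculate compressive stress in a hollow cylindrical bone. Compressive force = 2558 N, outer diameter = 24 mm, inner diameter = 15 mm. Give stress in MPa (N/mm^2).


A = pi*(r_o^2 - r_i^2)
r_o = 12 mm, r_i = 7.5 mm
A = 275.675 mm^2
sigma = F/A = 2558 / 275.675
sigma = 9.279 MPa


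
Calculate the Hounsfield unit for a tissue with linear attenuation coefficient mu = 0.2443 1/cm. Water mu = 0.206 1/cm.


HU = ((mu_tissue - mu_water) / mu_water) * 1000
HU = ((0.2443 - 0.206) / 0.206) * 1000
HU = 185.9


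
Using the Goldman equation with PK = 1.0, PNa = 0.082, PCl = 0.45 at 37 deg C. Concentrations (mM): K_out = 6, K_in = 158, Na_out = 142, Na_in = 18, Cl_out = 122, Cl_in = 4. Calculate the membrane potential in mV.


Vm = (RT/F)*ln((PK*Ko + PNa*Nao + PCl*Cli)/(PK*Ki + PNa*Nai + PCl*Clo))
Numer = 19.444, Denom = 214.376
Vm = -64.15 mV


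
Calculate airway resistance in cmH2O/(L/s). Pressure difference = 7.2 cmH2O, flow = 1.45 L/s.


R = dP / flow
R = 7.2 / 1.45
R = 4.966 cmH2O/(L/s)


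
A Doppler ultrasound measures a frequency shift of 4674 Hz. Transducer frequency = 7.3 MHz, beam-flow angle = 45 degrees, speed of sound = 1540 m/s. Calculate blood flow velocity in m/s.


v = fd * c / (2 * f0 * cos(theta))
v = 4674 * 1540 / (2 * 7.3000e+06 * cos(45))
v = 0.6972 m/s


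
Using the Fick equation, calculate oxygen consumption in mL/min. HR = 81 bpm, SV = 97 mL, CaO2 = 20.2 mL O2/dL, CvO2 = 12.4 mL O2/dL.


CO = HR*SV = 81*97/1000 = 7.857 L/min
a-v O2 diff = 20.2 - 12.4 = 7.8 mL/dL
VO2 = CO * (CaO2-CvO2) * 10 dL/L
VO2 = 7.857 * 7.8 * 10
VO2 = 612.8 mL/min


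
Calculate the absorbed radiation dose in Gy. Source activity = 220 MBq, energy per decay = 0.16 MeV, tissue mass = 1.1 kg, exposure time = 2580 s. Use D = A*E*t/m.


A = 220 MBq = 2.2000e+08 Bq
E = 0.16 MeV = 2.5632e-14 J
D = A*E*t/m = 2.2000e+08*2.5632e-14*2580/1.1
D = 0.01323 Gy


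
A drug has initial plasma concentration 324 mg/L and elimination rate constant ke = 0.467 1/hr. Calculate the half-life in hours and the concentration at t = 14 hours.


t_half = ln(2) / ke = 0.693147 / 0.467 = 1.484 hr
C(t) = C0 * exp(-ke*t) = 324 * exp(-0.467*14)
C(14) = 0.469 mg/L


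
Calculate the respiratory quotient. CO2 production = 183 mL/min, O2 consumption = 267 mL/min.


RQ = VCO2 / VO2
RQ = 183 / 267
RQ = 0.6854


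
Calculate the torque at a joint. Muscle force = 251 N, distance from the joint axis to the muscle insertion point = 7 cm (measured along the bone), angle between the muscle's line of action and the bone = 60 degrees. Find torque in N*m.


Torque = F * d * sin(theta)   (moment arm = d*sin(theta))
d = 7 cm = 0.07 m
Torque = 251 * 0.07 * sin(60)
Torque = 15.22 N*m


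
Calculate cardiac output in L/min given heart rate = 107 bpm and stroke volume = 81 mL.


CO = HR * SV
CO = 107 * 81 / 1000
CO = 8.667 L/min


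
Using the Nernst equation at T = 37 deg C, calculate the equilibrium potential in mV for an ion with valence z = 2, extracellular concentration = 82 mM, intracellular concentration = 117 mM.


E = (RT/(zF)) * ln(C_out/C_in)
T = 37 + 273.15 = 310.15 K
E = (8.314 * 310.15 / (2 * 96485)) * ln(82/117)
E = -4.75 mV


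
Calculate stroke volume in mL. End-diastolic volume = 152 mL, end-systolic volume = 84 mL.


SV = EDV - ESV
SV = 152 - 84
SV = 68 mL


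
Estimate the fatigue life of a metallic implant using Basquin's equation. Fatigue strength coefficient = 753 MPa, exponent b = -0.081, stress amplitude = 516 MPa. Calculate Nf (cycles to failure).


sigma_a = sigma_f' * (2Nf)^b
2Nf = (sigma_a/sigma_f')^(1/b)
2Nf = (516/753)^(1/-0.081)
2Nf = 106.28816
Nf = 53.14


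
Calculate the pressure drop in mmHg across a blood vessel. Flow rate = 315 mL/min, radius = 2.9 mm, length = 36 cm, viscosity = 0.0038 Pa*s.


dP = 8*mu*L*Q / (pi*r^4)
Q = 315 mL/min = 5.25e-06 m^3/s
dP = 258.579 Pa = 258.579 / 133.322 mmHg = 1.94 mmHg


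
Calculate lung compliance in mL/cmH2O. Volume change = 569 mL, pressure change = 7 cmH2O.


C = dV / dP
C = 569 / 7
C = 81.29 mL/cmH2O


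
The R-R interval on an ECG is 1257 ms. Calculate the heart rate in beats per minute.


HR = 60 / RR_interval(s)
RR = 1257 ms = 1.257 s
HR = 60 / 1.257 = 47.73 bpm


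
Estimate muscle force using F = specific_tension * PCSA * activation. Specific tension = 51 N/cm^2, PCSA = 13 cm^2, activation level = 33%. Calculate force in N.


F = sigma * PCSA * activation
F = 51 * 13 * 0.33
F = 218.8 N


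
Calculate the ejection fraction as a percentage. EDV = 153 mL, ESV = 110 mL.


SV = EDV - ESV = 153 - 110 = 43 mL
EF = SV/EDV * 100 = 43/153 * 100
EF = 28.1%


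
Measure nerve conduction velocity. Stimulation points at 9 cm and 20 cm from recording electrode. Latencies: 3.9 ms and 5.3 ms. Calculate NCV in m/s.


Distance = (20 - 9) / 100 = 0.11 m
dt = (5.3 - 3.9) / 1000 = 0.0014 s
NCV = dist / dt = 78.57 m/s


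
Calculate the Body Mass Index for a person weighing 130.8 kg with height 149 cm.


BMI = weight / height^2
height = 149 cm = 1.49 m
BMI = 130.8 / 1.49^2
BMI = 58.92 kg/m^2


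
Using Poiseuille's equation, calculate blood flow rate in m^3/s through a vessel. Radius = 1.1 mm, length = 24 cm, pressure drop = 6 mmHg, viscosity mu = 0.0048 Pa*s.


Q = pi*r^4*dP / (8*mu*L)
r = 0.0011 m, L = 0.24 m
dP = 6 mmHg = 799.932 Pa
Q = 3.9924e-07 m^3/s


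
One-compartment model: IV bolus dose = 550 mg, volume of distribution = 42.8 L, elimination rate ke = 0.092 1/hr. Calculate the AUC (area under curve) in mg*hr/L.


C0 = Dose/Vd = 550/42.8 = 12.8505 mg/L
AUC = C0/ke = 12.8505/0.092
AUC = 139.7 mg*hr/L


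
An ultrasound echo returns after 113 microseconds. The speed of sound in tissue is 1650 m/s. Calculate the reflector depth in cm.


depth = c * t / 2
t = 113 us = 1.1300e-04 s
depth = 1650 * 1.1300e-04 / 2
depth = 0.093225 m = 9.3225 cm


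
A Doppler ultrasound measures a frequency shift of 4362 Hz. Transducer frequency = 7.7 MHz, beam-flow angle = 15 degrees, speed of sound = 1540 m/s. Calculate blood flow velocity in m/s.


v = fd * c / (2 * f0 * cos(theta))
v = 4362 * 1540 / (2 * 7.7000e+06 * cos(15))
v = 0.4516 m/s


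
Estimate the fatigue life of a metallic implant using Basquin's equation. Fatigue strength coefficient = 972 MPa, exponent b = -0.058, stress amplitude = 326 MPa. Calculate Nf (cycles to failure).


sigma_a = sigma_f' * (2Nf)^b
2Nf = (sigma_a/sigma_f')^(1/b)
2Nf = (326/972)^(1/-0.058)
2Nf = 1.514082e+08
Nf = 7.5704e+07


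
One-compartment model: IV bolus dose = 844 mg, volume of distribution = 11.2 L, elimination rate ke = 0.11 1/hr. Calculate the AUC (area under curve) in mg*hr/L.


C0 = Dose/Vd = 844/11.2 = 75.3571 mg/L
AUC = C0/ke = 75.3571/0.11
AUC = 685.1 mg*hr/L


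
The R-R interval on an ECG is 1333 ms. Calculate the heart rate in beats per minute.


HR = 60 / RR_interval(s)
RR = 1333 ms = 1.333 s
HR = 60 / 1.333 = 45.01 bpm


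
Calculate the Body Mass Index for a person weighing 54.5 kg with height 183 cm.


BMI = weight / height^2
height = 183 cm = 1.83 m
BMI = 54.5 / 1.83^2
BMI = 16.27 kg/m^2


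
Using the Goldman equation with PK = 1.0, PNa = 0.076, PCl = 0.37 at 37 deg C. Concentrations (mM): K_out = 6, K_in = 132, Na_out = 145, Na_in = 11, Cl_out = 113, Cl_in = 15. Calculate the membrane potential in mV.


Vm = (RT/F)*ln((PK*Ko + PNa*Nao + PCl*Cli)/(PK*Ki + PNa*Nai + PCl*Clo))
Numer = 22.57, Denom = 174.646
Vm = -54.68 mV


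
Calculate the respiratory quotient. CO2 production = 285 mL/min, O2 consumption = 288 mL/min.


RQ = VCO2 / VO2
RQ = 285 / 288
RQ = 0.9896


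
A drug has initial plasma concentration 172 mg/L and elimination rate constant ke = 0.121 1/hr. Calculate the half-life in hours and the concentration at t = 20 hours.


t_half = ln(2) / ke = 0.693147 / 0.121 = 5.728 hr
C(t) = C0 * exp(-ke*t) = 172 * exp(-0.121*20)
C(20) = 15.29 mg/L


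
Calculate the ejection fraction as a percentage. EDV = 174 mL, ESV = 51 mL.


SV = EDV - ESV = 174 - 51 = 123 mL
EF = SV/EDV * 100 = 123/174 * 100
EF = 70.69%


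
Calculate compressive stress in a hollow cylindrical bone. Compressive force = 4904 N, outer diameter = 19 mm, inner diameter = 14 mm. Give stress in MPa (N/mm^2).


A = pi*(r_o^2 - r_i^2)
r_o = 9.5 mm, r_i = 7 mm
A = 129.591 mm^2
sigma = F/A = 4904 / 129.591
sigma = 37.84 MPa


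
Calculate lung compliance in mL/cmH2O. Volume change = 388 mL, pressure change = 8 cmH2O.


C = dV / dP
C = 388 / 8
C = 48.5 mL/cmH2O


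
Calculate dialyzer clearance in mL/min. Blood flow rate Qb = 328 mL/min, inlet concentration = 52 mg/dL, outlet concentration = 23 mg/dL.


K = Qb * (Cb_in - Cb_out) / Cb_in
K = 328 * (52 - 23) / 52
K = 182.9 mL/min


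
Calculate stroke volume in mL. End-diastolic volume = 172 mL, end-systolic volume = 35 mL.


SV = EDV - ESV
SV = 172 - 35
SV = 137 mL


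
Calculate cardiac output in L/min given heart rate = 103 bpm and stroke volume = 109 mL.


CO = HR * SV
CO = 103 * 109 / 1000
CO = 11.23 L/min


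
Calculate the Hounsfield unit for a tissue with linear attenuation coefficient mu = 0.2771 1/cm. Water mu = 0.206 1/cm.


HU = ((mu_tissue - mu_water) / mu_water) * 1000
HU = ((0.2771 - 0.206) / 0.206) * 1000
HU = 345.1


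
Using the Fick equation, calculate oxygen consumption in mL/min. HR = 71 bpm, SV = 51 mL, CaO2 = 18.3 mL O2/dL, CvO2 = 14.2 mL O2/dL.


CO = HR*SV = 71*51/1000 = 3.621 L/min
a-v O2 diff = 18.3 - 14.2 = 4.1 mL/dL
VO2 = CO * (CaO2-CvO2) * 10 dL/L
VO2 = 3.621 * 4.1 * 10
VO2 = 148.5 mL/min


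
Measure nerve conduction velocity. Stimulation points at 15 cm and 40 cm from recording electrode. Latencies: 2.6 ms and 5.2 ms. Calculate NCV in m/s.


Distance = (40 - 15) / 100 = 0.25 m
dt = (5.2 - 2.6) / 1000 = 0.0026 s
NCV = dist / dt = 96.15 m/s


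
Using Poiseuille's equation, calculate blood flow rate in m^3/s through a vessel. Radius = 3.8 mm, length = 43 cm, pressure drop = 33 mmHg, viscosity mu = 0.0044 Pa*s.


Q = pi*r^4*dP / (8*mu*L)
r = 0.0038 m, L = 0.43 m
dP = 33 mmHg = 4399.626 Pa
Q = 1.9041e-04 m^3/s


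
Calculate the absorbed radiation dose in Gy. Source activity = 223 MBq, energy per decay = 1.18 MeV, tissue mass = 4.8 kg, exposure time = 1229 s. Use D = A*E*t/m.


A = 223 MBq = 2.2300e+08 Bq
E = 1.18 MeV = 1.89036e-13 J
D = A*E*t/m = 2.2300e+08*1.89036e-13*1229/4.8
D = 0.01079 Gy


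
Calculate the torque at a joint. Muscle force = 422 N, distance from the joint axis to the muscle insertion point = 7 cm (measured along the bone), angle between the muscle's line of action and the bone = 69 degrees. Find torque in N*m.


Torque = F * d * sin(theta)   (moment arm = d*sin(theta))
d = 7 cm = 0.07 m
Torque = 422 * 0.07 * sin(69)
Torque = 27.58 N*m


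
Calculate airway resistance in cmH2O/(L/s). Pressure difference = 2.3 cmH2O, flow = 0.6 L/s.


R = dP / flow
R = 2.3 / 0.6
R = 3.833 cmH2O/(L/s)


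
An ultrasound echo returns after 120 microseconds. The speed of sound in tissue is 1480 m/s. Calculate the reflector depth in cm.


depth = c * t / 2
t = 120 us = 1.2000e-04 s
depth = 1480 * 1.2000e-04 / 2
depth = 0.0888 m = 8.88 cm


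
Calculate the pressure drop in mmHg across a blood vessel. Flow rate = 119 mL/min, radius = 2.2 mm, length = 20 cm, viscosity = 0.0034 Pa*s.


dP = 8*mu*L*Q / (pi*r^4)
Q = 119 mL/min = 1.98333e-06 m^3/s
dP = 146.607 Pa = 146.607 / 133.322 mmHg = 1.1 mmHg


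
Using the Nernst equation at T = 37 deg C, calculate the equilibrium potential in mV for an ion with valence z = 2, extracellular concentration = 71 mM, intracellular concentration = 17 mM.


E = (RT/(zF)) * ln(C_out/C_in)
T = 37 + 273.15 = 310.15 K
E = (8.314 * 310.15 / (2 * 96485)) * ln(71/17)
E = 19.1 mV


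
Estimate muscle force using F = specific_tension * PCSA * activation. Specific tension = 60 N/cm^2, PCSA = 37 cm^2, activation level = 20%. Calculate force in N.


F = sigma * PCSA * activation
F = 60 * 37 * 0.2
F = 444 N


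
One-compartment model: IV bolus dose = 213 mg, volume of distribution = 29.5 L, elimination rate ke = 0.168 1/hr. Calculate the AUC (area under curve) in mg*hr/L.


C0 = Dose/Vd = 213/29.5 = 7.22034 mg/L
AUC = C0/ke = 7.22034/0.168
AUC = 42.98 mg*hr/L


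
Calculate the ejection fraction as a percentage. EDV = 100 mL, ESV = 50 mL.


SV = EDV - ESV = 100 - 50 = 50 mL
EF = SV/EDV * 100 = 50/100 * 100
EF = 50%


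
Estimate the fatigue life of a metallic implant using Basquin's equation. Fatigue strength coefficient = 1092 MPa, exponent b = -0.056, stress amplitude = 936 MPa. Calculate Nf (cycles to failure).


sigma_a = sigma_f' * (2Nf)^b
2Nf = (sigma_a/sigma_f')^(1/b)
2Nf = (936/1092)^(1/-0.056)
2Nf = 15.684778
Nf = 7.842


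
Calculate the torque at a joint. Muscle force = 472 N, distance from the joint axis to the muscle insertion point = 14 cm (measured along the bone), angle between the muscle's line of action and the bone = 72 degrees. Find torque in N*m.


Torque = F * d * sin(theta)   (moment arm = d*sin(theta))
d = 14 cm = 0.14 m
Torque = 472 * 0.14 * sin(72)
Torque = 62.85 N*m


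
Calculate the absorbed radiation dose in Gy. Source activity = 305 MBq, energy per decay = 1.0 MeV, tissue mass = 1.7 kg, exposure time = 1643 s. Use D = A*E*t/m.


A = 305 MBq = 3.0500e+08 Bq
E = 1.0 MeV = 1.602e-13 J
D = A*E*t/m = 3.0500e+08*1.602e-13*1643/1.7
D = 0.04722 Gy


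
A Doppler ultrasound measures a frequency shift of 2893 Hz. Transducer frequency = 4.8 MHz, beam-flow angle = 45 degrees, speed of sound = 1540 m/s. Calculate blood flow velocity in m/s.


v = fd * c / (2 * f0 * cos(theta))
v = 2893 * 1540 / (2 * 4.8000e+06 * cos(45))
v = 0.6563 m/s


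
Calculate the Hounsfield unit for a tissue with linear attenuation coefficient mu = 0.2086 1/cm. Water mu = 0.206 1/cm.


HU = ((mu_tissue - mu_water) / mu_water) * 1000
HU = ((0.2086 - 0.206) / 0.206) * 1000
HU = 12.62


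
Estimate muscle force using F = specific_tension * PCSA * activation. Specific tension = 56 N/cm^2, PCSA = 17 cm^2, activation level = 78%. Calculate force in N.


F = sigma * PCSA * activation
F = 56 * 17 * 0.78
F = 742.6 N


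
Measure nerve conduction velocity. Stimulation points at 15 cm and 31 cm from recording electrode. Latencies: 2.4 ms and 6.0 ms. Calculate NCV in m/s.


Distance = (31 - 15) / 100 = 0.16 m
dt = (6.0 - 2.4) / 1000 = 0.0036 s
NCV = dist / dt = 44.44 m/s


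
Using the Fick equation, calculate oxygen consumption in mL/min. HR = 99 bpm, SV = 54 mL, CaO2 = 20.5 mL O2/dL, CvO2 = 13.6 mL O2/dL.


CO = HR*SV = 99*54/1000 = 5.346 L/min
a-v O2 diff = 20.5 - 13.6 = 6.9 mL/dL
VO2 = CO * (CaO2-CvO2) * 10 dL/L
VO2 = 5.346 * 6.9 * 10
VO2 = 368.9 mL/min


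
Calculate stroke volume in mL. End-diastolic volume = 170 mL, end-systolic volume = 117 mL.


SV = EDV - ESV
SV = 170 - 117
SV = 53 mL


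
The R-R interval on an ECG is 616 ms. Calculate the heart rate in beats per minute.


HR = 60 / RR_interval(s)
RR = 616 ms = 0.616 s
HR = 60 / 0.616 = 97.4 bpm


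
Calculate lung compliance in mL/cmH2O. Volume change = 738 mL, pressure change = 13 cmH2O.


C = dV / dP
C = 738 / 13
C = 56.77 mL/cmH2O


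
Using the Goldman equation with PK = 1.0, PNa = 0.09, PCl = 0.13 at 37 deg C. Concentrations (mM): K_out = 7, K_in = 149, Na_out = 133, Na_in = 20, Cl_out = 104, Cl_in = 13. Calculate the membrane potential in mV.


Vm = (RT/F)*ln((PK*Ko + PNa*Nao + PCl*Cli)/(PK*Ki + PNa*Nai + PCl*Clo))
Numer = 20.66, Denom = 164.32
Vm = -55.42 mV


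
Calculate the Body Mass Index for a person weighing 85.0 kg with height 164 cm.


BMI = weight / height^2
height = 164 cm = 1.64 m
BMI = 85.0 / 1.64^2
BMI = 31.6 kg/m^2


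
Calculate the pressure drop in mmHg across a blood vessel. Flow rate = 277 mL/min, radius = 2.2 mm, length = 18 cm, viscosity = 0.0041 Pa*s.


dP = 8*mu*L*Q / (pi*r^4)
Q = 277 mL/min = 4.61667e-06 m^3/s
dP = 370.369 Pa = 370.369 / 133.322 mmHg = 2.778 mmHg


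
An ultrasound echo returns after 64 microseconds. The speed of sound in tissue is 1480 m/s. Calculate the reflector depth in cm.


depth = c * t / 2
t = 64 us = 6.4000e-05 s
depth = 1480 * 6.4000e-05 / 2
depth = 0.04736 m = 4.736 cm


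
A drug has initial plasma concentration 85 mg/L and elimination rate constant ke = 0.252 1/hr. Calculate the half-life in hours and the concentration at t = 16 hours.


t_half = ln(2) / ke = 0.693147 / 0.252 = 2.751 hr
C(t) = C0 * exp(-ke*t) = 85 * exp(-0.252*16)
C(16) = 1.508 mg/L


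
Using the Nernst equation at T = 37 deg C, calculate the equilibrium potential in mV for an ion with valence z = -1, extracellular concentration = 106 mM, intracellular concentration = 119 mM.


E = (RT/(zF)) * ln(C_out/C_in)
T = 37 + 273.15 = 310.15 K
E = (8.314 * 310.15 / (-1 * 96485)) * ln(106/119)
E = 3.092 mV


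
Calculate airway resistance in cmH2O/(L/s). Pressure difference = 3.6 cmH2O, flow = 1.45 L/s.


R = dP / flow
R = 3.6 / 1.45
R = 2.483 cmH2O/(L/s)


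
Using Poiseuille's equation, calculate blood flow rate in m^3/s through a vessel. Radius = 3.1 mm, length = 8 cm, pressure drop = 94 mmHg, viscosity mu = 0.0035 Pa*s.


Q = pi*r^4*dP / (8*mu*L)
r = 0.0031 m, L = 0.08 m
dP = 94 mmHg = 12532.268 Pa
Q = 0.001623 m^3/s


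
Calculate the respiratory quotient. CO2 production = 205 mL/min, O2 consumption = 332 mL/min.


RQ = VCO2 / VO2
RQ = 205 / 332
RQ = 0.6175


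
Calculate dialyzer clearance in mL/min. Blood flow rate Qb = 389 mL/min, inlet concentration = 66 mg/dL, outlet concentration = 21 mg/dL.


K = Qb * (Cb_in - Cb_out) / Cb_in
K = 389 * (66 - 21) / 66
K = 265.2 mL/min


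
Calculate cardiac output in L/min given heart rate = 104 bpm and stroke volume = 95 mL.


CO = HR * SV
CO = 104 * 95 / 1000
CO = 9.88 L/min


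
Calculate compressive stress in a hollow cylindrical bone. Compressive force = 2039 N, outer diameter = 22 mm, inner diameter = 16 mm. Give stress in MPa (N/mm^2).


A = pi*(r_o^2 - r_i^2)
r_o = 11 mm, r_i = 8 mm
A = 179.071 mm^2
sigma = F/A = 2039 / 179.071
sigma = 11.39 MPa


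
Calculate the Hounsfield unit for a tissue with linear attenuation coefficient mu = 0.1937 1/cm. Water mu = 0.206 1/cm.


HU = ((mu_tissue - mu_water) / mu_water) * 1000
HU = ((0.1937 - 0.206) / 0.206) * 1000
HU = -59.71


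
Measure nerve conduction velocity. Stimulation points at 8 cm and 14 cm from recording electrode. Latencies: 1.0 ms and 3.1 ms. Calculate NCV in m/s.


Distance = (14 - 8) / 100 = 0.06 m
dt = (3.1 - 1.0) / 1000 = 0.0021 s
NCV = dist / dt = 28.57 m/s


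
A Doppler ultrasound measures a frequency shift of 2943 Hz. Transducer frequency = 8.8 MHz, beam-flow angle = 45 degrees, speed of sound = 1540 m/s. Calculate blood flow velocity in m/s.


v = fd * c / (2 * f0 * cos(theta))
v = 2943 * 1540 / (2 * 8.8000e+06 * cos(45))
v = 0.3642 m/s


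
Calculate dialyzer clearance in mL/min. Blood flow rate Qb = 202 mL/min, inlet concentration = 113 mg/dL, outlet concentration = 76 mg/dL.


K = Qb * (Cb_in - Cb_out) / Cb_in
K = 202 * (113 - 76) / 113
K = 66.14 mL/min


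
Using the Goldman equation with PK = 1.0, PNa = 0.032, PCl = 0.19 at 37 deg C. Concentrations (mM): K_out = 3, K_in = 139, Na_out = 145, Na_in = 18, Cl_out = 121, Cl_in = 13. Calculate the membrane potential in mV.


Vm = (RT/F)*ln((PK*Ko + PNa*Nao + PCl*Cli)/(PK*Ki + PNa*Nai + PCl*Clo))
Numer = 10.11, Denom = 162.566
Vm = -74.23 mV


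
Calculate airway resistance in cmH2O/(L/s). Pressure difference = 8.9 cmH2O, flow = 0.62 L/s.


R = dP / flow
R = 8.9 / 0.62
R = 14.35 cmH2O/(L/s)


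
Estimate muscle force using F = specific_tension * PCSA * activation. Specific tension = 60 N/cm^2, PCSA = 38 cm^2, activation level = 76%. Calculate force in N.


F = sigma * PCSA * activation
F = 60 * 38 * 0.76
F = 1733 N


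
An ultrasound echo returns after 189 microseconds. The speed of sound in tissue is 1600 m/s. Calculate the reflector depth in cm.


depth = c * t / 2
t = 189 us = 1.8900e-04 s
depth = 1600 * 1.8900e-04 / 2
depth = 0.1512 m = 15.12 cm


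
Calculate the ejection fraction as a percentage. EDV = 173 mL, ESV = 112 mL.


SV = EDV - ESV = 173 - 112 = 61 mL
EF = SV/EDV * 100 = 61/173 * 100
EF = 35.26%


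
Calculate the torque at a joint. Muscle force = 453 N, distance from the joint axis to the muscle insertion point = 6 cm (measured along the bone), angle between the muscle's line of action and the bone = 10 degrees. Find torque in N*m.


Torque = F * d * sin(theta)   (moment arm = d*sin(theta))
d = 6 cm = 0.06 m
Torque = 453 * 0.06 * sin(10)
Torque = 4.72 N*m


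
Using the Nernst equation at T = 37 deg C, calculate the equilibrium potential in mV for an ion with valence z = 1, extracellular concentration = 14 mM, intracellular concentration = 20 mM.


E = (RT/(zF)) * ln(C_out/C_in)
T = 37 + 273.15 = 310.15 K
E = (8.314 * 310.15 / (1 * 96485)) * ln(14/20)
E = -9.532 mV


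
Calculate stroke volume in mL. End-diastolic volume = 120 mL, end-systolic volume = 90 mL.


SV = EDV - ESV
SV = 120 - 90
SV = 30 mL


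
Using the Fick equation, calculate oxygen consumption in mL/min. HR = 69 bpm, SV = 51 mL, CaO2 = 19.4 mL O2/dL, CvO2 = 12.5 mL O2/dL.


CO = HR*SV = 69*51/1000 = 3.519 L/min
a-v O2 diff = 19.4 - 12.5 = 6.9 mL/dL
VO2 = CO * (CaO2-CvO2) * 10 dL/L
VO2 = 3.519 * 6.9 * 10
VO2 = 242.8 mL/min


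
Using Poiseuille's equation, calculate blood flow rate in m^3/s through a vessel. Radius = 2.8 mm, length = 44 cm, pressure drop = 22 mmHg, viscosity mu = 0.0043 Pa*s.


Q = pi*r^4*dP / (8*mu*L)
r = 0.0028 m, L = 0.44 m
dP = 22 mmHg = 2933.084 Pa
Q = 3.7419e-05 m^3/s


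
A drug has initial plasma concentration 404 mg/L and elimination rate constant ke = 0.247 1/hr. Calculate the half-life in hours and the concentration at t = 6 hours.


t_half = ln(2) / ke = 0.693147 / 0.247 = 2.806 hr
C(t) = C0 * exp(-ke*t) = 404 * exp(-0.247*6)
C(6) = 91.78 mg/L


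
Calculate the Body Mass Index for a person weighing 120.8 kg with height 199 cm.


BMI = weight / height^2
height = 199 cm = 1.99 m
BMI = 120.8 / 1.99^2
BMI = 30.5 kg/m^2


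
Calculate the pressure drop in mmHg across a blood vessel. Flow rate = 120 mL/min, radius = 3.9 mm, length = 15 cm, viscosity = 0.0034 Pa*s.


dP = 8*mu*L*Q / (pi*r^4)
Q = 120 mL/min = 2e-06 m^3/s
dP = 11.2275 Pa = 11.2275 / 133.322 mmHg = 0.08421 mmHg


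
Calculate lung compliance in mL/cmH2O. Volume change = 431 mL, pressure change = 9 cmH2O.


C = dV / dP
C = 431 / 9
C = 47.89 mL/cmH2O


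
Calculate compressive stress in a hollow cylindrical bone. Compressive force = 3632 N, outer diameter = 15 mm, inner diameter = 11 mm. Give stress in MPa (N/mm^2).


A = pi*(r_o^2 - r_i^2)
r_o = 7.5 mm, r_i = 5.5 mm
A = 81.6814 mm^2
sigma = F/A = 3632 / 81.6814
sigma = 44.47 MPa


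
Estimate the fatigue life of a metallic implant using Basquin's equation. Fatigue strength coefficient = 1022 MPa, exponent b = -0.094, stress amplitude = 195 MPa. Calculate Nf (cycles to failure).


sigma_a = sigma_f' * (2Nf)^b
2Nf = (sigma_a/sigma_f')^(1/b)
2Nf = (195/1022)^(1/-0.094)
2Nf = 45015775
Nf = 2.2508e+07


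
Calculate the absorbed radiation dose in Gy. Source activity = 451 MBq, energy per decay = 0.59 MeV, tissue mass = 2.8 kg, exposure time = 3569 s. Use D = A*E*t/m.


A = 451 MBq = 4.5100e+08 Bq
E = 0.59 MeV = 9.4518e-14 J
D = A*E*t/m = 4.5100e+08*9.4518e-14*3569/2.8
D = 0.05433 Gy


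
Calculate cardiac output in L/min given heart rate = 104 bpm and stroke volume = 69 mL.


CO = HR * SV
CO = 104 * 69 / 1000
CO = 7.176 L/min


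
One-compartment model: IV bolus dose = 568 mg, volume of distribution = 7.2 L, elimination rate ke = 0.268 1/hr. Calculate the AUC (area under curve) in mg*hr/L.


C0 = Dose/Vd = 568/7.2 = 78.8889 mg/L
AUC = C0/ke = 78.8889/0.268
AUC = 294.4 mg*hr/L


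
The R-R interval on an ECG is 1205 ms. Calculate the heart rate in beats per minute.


HR = 60 / RR_interval(s)
RR = 1205 ms = 1.205 s
HR = 60 / 1.205 = 49.79 bpm


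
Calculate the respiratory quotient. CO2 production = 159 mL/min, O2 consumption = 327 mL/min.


RQ = VCO2 / VO2
RQ = 159 / 327
RQ = 0.4862


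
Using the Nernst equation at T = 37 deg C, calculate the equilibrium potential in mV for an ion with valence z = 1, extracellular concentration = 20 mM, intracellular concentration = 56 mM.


E = (RT/(zF)) * ln(C_out/C_in)
T = 37 + 273.15 = 310.15 K
E = (8.314 * 310.15 / (1 * 96485)) * ln(20/56)
E = -27.52 mV


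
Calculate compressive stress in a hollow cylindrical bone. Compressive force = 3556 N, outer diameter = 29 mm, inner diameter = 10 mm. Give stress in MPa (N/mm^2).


A = pi*(r_o^2 - r_i^2)
r_o = 14.5 mm, r_i = 5 mm
A = 581.98 mm^2
sigma = F/A = 3556 / 581.98
sigma = 6.11 MPa


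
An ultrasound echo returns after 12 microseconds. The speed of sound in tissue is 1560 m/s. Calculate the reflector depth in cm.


depth = c * t / 2
t = 12 us = 1.2000e-05 s
depth = 1560 * 1.2000e-05 / 2
depth = 0.00936 m = 0.936 cm


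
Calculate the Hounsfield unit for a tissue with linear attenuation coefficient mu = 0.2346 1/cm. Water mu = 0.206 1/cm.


HU = ((mu_tissue - mu_water) / mu_water) * 1000
HU = ((0.2346 - 0.206) / 0.206) * 1000
HU = 138.8


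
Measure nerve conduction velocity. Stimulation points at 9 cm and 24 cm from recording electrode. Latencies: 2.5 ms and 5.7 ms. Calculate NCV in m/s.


Distance = (24 - 9) / 100 = 0.15 m
dt = (5.7 - 2.5) / 1000 = 0.0032 s
NCV = dist / dt = 46.87 m/s


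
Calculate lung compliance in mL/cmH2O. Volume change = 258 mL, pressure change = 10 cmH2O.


C = dV / dP
C = 258 / 10
C = 25.8 mL/cmH2O


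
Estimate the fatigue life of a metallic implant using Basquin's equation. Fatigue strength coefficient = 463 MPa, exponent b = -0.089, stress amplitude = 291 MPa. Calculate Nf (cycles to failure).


sigma_a = sigma_f' * (2Nf)^b
2Nf = (sigma_a/sigma_f')^(1/b)
2Nf = (291/463)^(1/-0.089)
2Nf = 184.56839
Nf = 92.28


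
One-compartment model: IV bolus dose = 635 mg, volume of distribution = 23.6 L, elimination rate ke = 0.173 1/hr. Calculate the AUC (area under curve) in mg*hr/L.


C0 = Dose/Vd = 635/23.6 = 26.9068 mg/L
AUC = C0/ke = 26.9068/0.173
AUC = 155.5 mg*hr/L


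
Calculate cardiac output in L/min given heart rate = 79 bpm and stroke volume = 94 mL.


CO = HR * SV
CO = 79 * 94 / 1000
CO = 7.426 L/min


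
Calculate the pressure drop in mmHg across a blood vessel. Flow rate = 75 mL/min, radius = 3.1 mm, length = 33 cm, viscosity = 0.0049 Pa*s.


dP = 8*mu*L*Q / (pi*r^4)
Q = 75 mL/min = 1.25e-06 m^3/s
dP = 55.7331 Pa = 55.7331 / 133.322 mmHg = 0.418 mmHg


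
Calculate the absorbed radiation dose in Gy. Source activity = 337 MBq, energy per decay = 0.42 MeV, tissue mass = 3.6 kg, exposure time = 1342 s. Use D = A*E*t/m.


A = 337 MBq = 3.3700e+08 Bq
E = 0.42 MeV = 6.7284e-14 J
D = A*E*t/m = 3.3700e+08*6.7284e-14*1342/3.6
D = 0.008453 Gy


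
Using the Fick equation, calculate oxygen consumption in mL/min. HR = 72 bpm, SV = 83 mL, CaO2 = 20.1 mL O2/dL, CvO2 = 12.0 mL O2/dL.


CO = HR*SV = 72*83/1000 = 5.976 L/min
a-v O2 diff = 20.1 - 12.0 = 8.1 mL/dL
VO2 = CO * (CaO2-CvO2) * 10 dL/L
VO2 = 5.976 * 8.1 * 10
VO2 = 484.1 mL/min


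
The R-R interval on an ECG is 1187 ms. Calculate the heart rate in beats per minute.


HR = 60 / RR_interval(s)
RR = 1187 ms = 1.187 s
HR = 60 / 1.187 = 50.55 bpm


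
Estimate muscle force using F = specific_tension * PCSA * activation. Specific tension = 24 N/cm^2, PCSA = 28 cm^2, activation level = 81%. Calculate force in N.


F = sigma * PCSA * activation
F = 24 * 28 * 0.81
F = 544.3 N


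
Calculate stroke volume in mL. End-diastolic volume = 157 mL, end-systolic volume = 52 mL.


SV = EDV - ESV
SV = 157 - 52
SV = 105 mL


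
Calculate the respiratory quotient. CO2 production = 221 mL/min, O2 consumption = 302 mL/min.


RQ = VCO2 / VO2
RQ = 221 / 302
RQ = 0.7318


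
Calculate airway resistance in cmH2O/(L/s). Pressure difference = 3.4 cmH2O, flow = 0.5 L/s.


R = dP / flow
R = 3.4 / 0.5
R = 6.8 cmH2O/(L/s)


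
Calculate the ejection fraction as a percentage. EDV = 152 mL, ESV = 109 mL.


SV = EDV - ESV = 152 - 109 = 43 mL
EF = SV/EDV * 100 = 43/152 * 100
EF = 28.29%


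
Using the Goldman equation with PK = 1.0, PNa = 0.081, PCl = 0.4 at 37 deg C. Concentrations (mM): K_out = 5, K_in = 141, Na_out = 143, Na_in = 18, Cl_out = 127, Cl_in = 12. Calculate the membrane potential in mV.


Vm = (RT/F)*ln((PK*Ko + PNa*Nao + PCl*Cli)/(PK*Ki + PNa*Nai + PCl*Clo))
Numer = 21.383, Denom = 193.258
Vm = -58.83 mV


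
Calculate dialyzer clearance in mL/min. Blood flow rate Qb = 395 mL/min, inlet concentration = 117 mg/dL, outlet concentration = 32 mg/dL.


K = Qb * (Cb_in - Cb_out) / Cb_in
K = 395 * (117 - 32) / 117
K = 287 mL/min


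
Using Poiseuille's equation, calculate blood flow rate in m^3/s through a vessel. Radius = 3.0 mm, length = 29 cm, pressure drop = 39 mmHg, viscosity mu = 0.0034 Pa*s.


Q = pi*r^4*dP / (8*mu*L)
r = 0.003 m, L = 0.29 m
dP = 39 mmHg = 5199.558 Pa
Q = 1.6774e-04 m^3/s


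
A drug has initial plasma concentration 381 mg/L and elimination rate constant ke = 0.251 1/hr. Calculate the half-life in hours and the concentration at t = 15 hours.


t_half = ln(2) / ke = 0.693147 / 0.251 = 2.762 hr
C(t) = C0 * exp(-ke*t) = 381 * exp(-0.251*15)
C(15) = 8.827 mg/L


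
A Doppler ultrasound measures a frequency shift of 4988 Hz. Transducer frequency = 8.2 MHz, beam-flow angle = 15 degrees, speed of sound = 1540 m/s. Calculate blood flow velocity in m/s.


v = fd * c / (2 * f0 * cos(theta))
v = 4988 * 1540 / (2 * 8.2000e+06 * cos(15))
v = 0.4849 m/s


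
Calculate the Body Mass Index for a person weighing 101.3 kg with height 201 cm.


BMI = weight / height^2
height = 201 cm = 2.01 m
BMI = 101.3 / 2.01^2
BMI = 25.07 kg/m^2


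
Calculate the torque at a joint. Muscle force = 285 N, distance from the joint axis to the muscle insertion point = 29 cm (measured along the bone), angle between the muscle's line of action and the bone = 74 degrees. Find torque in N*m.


Torque = F * d * sin(theta)   (moment arm = d*sin(theta))
d = 29 cm = 0.29 m
Torque = 285 * 0.29 * sin(74)
Torque = 79.45 N*m


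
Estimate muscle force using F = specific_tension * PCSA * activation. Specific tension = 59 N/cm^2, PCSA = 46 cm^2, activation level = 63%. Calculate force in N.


F = sigma * PCSA * activation
F = 59 * 46 * 0.63
F = 1710 N


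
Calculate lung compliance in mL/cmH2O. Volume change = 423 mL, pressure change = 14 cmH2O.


C = dV / dP
C = 423 / 14
C = 30.21 mL/cmH2O


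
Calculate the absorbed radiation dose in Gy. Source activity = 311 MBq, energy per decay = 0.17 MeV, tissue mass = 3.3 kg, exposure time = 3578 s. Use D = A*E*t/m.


A = 311 MBq = 3.1100e+08 Bq
E = 0.17 MeV = 2.7234e-14 J
D = A*E*t/m = 3.1100e+08*2.7234e-14*3578/3.3
D = 0.009183 Gy


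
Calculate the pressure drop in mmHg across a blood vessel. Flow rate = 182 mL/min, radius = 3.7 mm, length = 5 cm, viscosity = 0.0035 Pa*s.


dP = 8*mu*L*Q / (pi*r^4)
Q = 182 mL/min = 3.03333e-06 m^3/s
dP = 7.21258 Pa = 7.21258 / 133.322 mmHg = 0.0541 mmHg


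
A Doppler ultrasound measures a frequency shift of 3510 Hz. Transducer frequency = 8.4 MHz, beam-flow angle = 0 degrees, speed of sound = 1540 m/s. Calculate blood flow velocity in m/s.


v = fd * c / (2 * f0 * cos(theta))
v = 3510 * 1540 / (2 * 8.4000e+06 * cos(0))
v = 0.3217 m/s


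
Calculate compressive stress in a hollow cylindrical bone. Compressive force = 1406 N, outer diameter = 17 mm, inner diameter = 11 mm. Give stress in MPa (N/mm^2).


A = pi*(r_o^2 - r_i^2)
r_o = 8.5 mm, r_i = 5.5 mm
A = 131.947 mm^2
sigma = F/A = 1406 / 131.947
sigma = 10.66 MPa


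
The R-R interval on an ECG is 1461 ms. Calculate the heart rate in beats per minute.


HR = 60 / RR_interval(s)
RR = 1461 ms = 1.461 s
HR = 60 / 1.461 = 41.07 bpm


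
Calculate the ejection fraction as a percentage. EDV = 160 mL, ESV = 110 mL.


SV = EDV - ESV = 160 - 110 = 50 mL
EF = SV/EDV * 100 = 50/160 * 100
EF = 31.25%


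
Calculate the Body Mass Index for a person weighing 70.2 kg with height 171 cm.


BMI = weight / height^2
height = 171 cm = 1.71 m
BMI = 70.2 / 1.71^2
BMI = 24.01 kg/m^2


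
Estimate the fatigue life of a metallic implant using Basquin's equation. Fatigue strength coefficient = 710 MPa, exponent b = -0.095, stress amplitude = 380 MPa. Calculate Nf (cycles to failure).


sigma_a = sigma_f' * (2Nf)^b
2Nf = (sigma_a/sigma_f')^(1/b)
2Nf = (380/710)^(1/-0.095)
2Nf = 720.49168
Nf = 360.2
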